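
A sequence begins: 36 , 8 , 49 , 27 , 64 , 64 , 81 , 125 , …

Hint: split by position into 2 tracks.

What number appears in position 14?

Split by position mod 2 into 2 tracks.
Subsequence A: 36, 49, 64, 81 — the squares 6², 7², 8², ….
Subsequence B: 8, 27, 64, 125 — the cubes 2³, 3³, 4³, ….
Position 14 falls in subsequence B as its term 7, giving 512.

512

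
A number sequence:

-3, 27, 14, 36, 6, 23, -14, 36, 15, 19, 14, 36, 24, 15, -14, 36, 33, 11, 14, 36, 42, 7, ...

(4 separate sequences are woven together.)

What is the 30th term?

-1

Read the sequence 4 terms at a time; column i is its own pattern.
Subsequence A: -3, 6, 15, 24, 33, 42 (adding 9 each time).
Subsequence B: 27, 23, 19, 15, 11, 7 (arithmetic, step −4).
Subsequence C: 14, -14, 14, -14, 14 (oscillating between 14 and -14).
Subsequence D: 36, 36, 36, 36, 36 (the constant sequence 36).
Term 30 comes from subsequence B (its 8th entry): -1.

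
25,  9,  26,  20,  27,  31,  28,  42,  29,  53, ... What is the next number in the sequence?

The terms cycle through 2 interleaved subsequences.
Stream A: 25, 26, 27, 28, 29. Arithmetic with common difference +1.
Stream B: 9, 20, 31, 42, 53. Adding 11 each time.
Position 11 falls in stream A as its term 6, giving 30.

30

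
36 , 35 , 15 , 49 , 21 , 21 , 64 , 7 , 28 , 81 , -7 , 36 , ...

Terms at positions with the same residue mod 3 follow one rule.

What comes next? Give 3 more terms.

100, -21, 45

Split by position mod 3 into 3 tracks.
Track A is 36, 49, 64, 81, which is perfect squares starting at 6².
Track B is 35, 21, 7, -7, which is arithmetic with common difference −14.
Track C is 15, 21, 28, 36, which is the triangular numbers T_5, T_6, ….
The 13th slot belongs to track A; its 5th term is 100.
Position 14 falls in track B as its term 5, giving -21.
The 15th slot belongs to track C; its 5th term is 45.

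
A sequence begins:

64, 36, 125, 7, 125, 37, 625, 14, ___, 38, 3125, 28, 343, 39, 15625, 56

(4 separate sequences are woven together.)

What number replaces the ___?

216

Taking every 4th term gives 4 separate tracks.
Subsequence A = 64, 125, ?, 343: perfect cubes starting at 4³.
Subsequence B = 36, 37, 38, 39: arithmetic, step +1.
Subsequence C = 125, 625, 3125, 15625: successive powers of 5.
Subsequence D = 7, 14, 28, 56: geometric with ratio 2.
The gap is subsequence A's term 3; the rule gives 216.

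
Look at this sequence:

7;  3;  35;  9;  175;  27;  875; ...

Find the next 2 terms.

Positions 1, 3, 5, … form one subsequence and positions 2, 4, 6, … form another.
Subsequence A: 7, 35, 175, 875. Geometric with ratio 5.
Subsequence B: 3, 9, 27. Powers 3^1, 3^2, 3^3, ….
Position 8 falls in subsequence B as its term 4, giving 81.
Position 9 → subsequence A, term 5 = 4375.

81, 4375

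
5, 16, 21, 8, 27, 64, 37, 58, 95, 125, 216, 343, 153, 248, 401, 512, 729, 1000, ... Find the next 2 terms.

649, 1050

The slot pattern repeats as AAABBB (period 6), so there are 2 interleaved tracks.
Track A is 5, 16, 21, 37, 58, 95, 153, 248, 401, which is a Fibonacci-like recurrence a_n = a_{n-1} + a_{n-2}.
Track B is 8, 27, 64, 125, 216, 343, 512, 729, 1000, which is the cubes 2³, 3³, 4³, ….
The 19th slot belongs to track A; its 10th term is 649.
Position 20 falls in track A as its term 11, giving 1050.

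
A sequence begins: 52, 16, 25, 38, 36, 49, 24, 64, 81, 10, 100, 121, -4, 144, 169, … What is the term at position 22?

-46

Reading positions in blocks of 3 reveals the pattern ABB — 2 tracks woven together.
Track A is 52, 38, 24, 10, -4, which is arithmetic, step −14.
Track B is 16, 25, 36, 49, 64, 81, 100, 121, 144, 169, which is consecutive squares n² from n = 4.
Position 22 falls in track A as its term 8, giving -46.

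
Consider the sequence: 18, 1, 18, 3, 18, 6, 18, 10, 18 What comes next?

15

The terms cycle through 2 interleaved subsequences.
Subsequence A = 18, 18, 18, 18, 18: the constant sequence 18.
Subsequence B = 1, 3, 6, 10: the triangular numbers T_1, T_2, ….
Position 10 falls in subsequence B as its term 5, giving 15.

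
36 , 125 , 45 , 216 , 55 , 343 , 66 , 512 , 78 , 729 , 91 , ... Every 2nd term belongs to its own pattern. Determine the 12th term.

Split by position mod 2 into 2 tracks.
Track A: 36, 45, 55, 66, 78, 91 (triangular numbers starting at T_8).
Track B: 125, 216, 343, 512, 729 (the cubes 5³, 6³, 7³, …).
Position 12 → track B, term 6 = 1000.

1000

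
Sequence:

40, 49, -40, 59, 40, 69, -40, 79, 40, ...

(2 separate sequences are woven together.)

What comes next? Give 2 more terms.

Odd-indexed and even-indexed terms follow separate rules.
Track A: 40, -40, 40, -40, 40. Alternating ±40.
Track B: 49, 59, 69, 79. Arithmetic, step +10.
Position 10 → track B, term 5 = 89.
Term 11 comes from track A (its 6th entry): -40.

89, -40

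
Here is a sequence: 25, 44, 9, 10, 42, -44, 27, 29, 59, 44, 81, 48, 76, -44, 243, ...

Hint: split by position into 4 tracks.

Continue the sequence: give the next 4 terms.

67, 93, 44, 729

Read the sequence 4 terms at a time; column i is its own pattern.
Subsequence A: 25, 42, 59, 76 (arithmetic with common difference +17).
Subsequence B: 44, -44, 44, -44 (oscillating between 44 and -44).
Subsequence C: 9, 27, 81, 243 (powers 3^2, 3^3, 3^4, …).
Subsequence D: 10, 29, 48 (linear: a_n = -9 + 19·n).
Position 16 → subsequence D, term 4 = 67.
Term 17 comes from subsequence A (its 5th entry): 93.
Position 18 → subsequence B, term 5 = 44.
Position 19 → subsequence C, term 5 = 729.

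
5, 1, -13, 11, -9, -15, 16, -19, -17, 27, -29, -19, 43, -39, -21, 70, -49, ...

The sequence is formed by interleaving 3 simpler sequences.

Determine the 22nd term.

The terms cycle through 3 interleaved subsequences.
Subsequence A: 5, 11, 16, 27, 43, 70. Each term equals the sum of the previous two.
Subsequence B: 1, -9, -19, -29, -39, -49. Subtracting 10 each time.
Subsequence C: -13, -15, -17, -19, -21. Subtracting 2 each time.
The 22nd slot belongs to subsequence A; its 8th term is 183.

183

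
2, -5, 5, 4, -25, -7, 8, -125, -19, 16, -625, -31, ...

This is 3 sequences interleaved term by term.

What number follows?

Split by position mod 3 into 3 tracks.
Track A: 2, 4, 8, 16 — powers of 2.
Track B: -5, -25, -125, -625 — geometric with ratio 5.
Track C: 5, -7, -19, -31 — arithmetic with common difference −12.
Position 13 falls in track A as its term 5, giving 32.

32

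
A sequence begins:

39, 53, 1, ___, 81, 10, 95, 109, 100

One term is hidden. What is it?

Reading positions in blocks of 3 reveals the pattern AAB — 2 tracks woven together.
Track A is 39, 53, ?, 81, 95, 109, which is linear: a_n = 25 + 14·n.
Track B is 1, 10, 100, which is a geometric progression (common ratio 10).
Track A's pattern makes the blank 67.

67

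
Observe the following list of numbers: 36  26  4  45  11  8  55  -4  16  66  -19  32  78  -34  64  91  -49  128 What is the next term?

105

The terms cycle through 3 interleaved subsequences.
Track A: 36, 45, 55, 66, 78, 91. The triangular numbers T_8, T_9, ….
Track B: 26, 11, -4, -19, -34, -49. Arithmetic, step −15.
Track C: 4, 8, 16, 32, 64, 128. Successive powers of 2.
Term 19 comes from track A (its 7th entry): 105.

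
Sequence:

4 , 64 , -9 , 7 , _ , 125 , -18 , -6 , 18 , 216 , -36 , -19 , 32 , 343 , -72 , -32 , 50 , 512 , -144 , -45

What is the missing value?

Taking every 4th term gives 4 separate tracks.
Track A is 4, ?, 18, 32, 50, which is a Fibonacci-like recurrence a_n = a_{n-1} + a_{n-2}.
Track B is 64, 125, 216, 343, 512, which is perfect cubes starting at 4³.
Track C is -9, -18, -36, -72, -144, which is geometric, ×2 each step.
Track D is 7, -6, -19, -32, -45, which is arithmetic with common difference −13.
Filling track A at index 2 by its rule yields 14.

14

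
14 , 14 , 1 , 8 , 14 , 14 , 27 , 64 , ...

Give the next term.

14

Reading positions in blocks of 4 reveals the pattern AABB — 2 tracks woven together.
Track A: 14, 14, 14, 14 (always 14).
Track B: 1, 8, 27, 64 (consecutive cubes n³ from n = 1).
Term 9 comes from track A (its 5th entry): 14.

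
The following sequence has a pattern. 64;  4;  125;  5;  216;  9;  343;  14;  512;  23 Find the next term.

729

Taking every 2nd term gives 2 separate tracks.
Track A: 64, 125, 216, 343, 512 — the cubes 4³, 5³, 6³, ….
Track B: 4, 5, 9, 14, 23 — a Fibonacci-like recurrence a_n = a_{n-1} + a_{n-2}.
Position 11 → track A, term 6 = 729.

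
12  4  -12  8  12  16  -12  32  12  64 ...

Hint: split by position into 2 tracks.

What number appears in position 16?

The terms cycle through 2 interleaved subsequences.
Stream A: 12, -12, 12, -12, 12. Oscillating between 12 and -12.
Stream B: 4, 8, 16, 32, 64. Geometric, ×2 each step.
The 16th slot belongs to stream B; its 8th term is 512.

512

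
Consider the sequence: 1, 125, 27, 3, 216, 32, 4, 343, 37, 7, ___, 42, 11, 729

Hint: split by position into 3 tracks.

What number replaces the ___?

512

The terms cycle through 3 interleaved subsequences.
Subsequence A is 1, 3, 4, 7, 11, which is a Fibonacci-like recurrence a_n = a_{n-1} + a_{n-2}.
Subsequence B is 125, 216, 343, ?, 729, which is perfect cubes starting at 5³.
Subsequence C is 27, 32, 37, 42, which is arithmetic with common difference +5.
Filling subsequence B at index 4 by its rule yields 512.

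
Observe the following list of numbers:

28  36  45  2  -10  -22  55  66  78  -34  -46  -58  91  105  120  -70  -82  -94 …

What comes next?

136

Positions follow the repeating pattern AAABBB; grouping by letter gives 2 tracks.
Track A: 28, 36, 45, 55, 66, 78, 91, 105, 120 (triangular numbers starting at T_7).
Track B: 2, -10, -22, -34, -46, -58, -70, -82, -94 (arithmetic, step −12).
Term 19 comes from track A (its 10th entry): 136.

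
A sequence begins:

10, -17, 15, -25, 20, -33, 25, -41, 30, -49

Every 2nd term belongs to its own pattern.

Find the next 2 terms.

35, -57

Odd-indexed and even-indexed terms follow separate rules.
Track A: 10, 15, 20, 25, 30 — linear: a_n = 5 + 5·n.
Track B: -17, -25, -33, -41, -49 — arithmetic with common difference −8.
Position 11 falls in track A as its term 6, giving 35.
The 12th slot belongs to track B; its 6th term is -57.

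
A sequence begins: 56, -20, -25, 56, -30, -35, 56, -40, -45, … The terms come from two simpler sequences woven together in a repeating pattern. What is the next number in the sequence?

The slot pattern repeats as ABB (period 3), so there are 2 interleaved tracks.
Track A is 56, 56, 56, which is always 56.
Track B is -20, -25, -30, -35, -40, -45, which is subtracting 5 each time.
The 10th slot belongs to track A; its 4th term is 56.

56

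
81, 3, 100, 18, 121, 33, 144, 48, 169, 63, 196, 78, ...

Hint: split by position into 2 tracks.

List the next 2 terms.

Positions 1, 3, 5, … form one subsequence and positions 2, 4, 6, … form another.
Track A: 81, 100, 121, 144, 169, 196. Perfect squares starting at 9².
Track B: 3, 18, 33, 48, 63, 78. Adding 15 each time.
Position 13 → track A, term 7 = 225.
The 14th slot belongs to track B; its 7th term is 93.

225, 93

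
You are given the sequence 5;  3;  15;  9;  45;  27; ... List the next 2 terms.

135, 81

Split by position mod 2 into 2 tracks.
Stream A is 5, 15, 45, which is geometric, ×3 each step.
Stream B is 3, 9, 27, which is successive powers of 3.
Term 7 comes from stream A (its 4th entry): 135.
Term 8 comes from stream B (its 4th entry): 81.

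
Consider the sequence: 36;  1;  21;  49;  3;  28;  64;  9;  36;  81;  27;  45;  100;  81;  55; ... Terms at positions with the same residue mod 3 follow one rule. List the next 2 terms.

Split by position mod 3: positions 1, 4, 7, … form one track, and each other residue class forms its own.
Track A: 36, 49, 64, 81, 100. The squares 6², 7², 8², ….
Track B: 1, 3, 9, 27, 81. Powers 3^0, 3^1, 3^2, ….
Track C: 21, 28, 36, 45, 55. Triangular numbers n(n+1)/2 for n = 6, 7, ….
Position 16 → track A, term 6 = 121.
Position 17 → track B, term 6 = 243.

121, 243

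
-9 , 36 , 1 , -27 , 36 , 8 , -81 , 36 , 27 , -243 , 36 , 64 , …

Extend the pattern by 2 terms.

Taking every 3rd term gives 3 separate tracks.
Track A: -9, -27, -81, -243 (geometric with ratio 3).
Track B: 36, 36, 36, 36 (constant 36).
Track C: 1, 8, 27, 64 (perfect cubes starting at 1³).
The 13th slot belongs to track A; its 5th term is -729.
Term 14 comes from track B (its 5th entry): 36.

-729, 36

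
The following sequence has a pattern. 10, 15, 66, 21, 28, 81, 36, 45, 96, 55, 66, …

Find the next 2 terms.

The slot pattern repeats as AAB (period 3), so there are 2 interleaved tracks.
Track A = 10, 15, 21, 28, 36, 45, 55, 66: the triangular numbers T_4, T_5, ….
Track B = 66, 81, 96: arithmetic, step +15.
Position 12 → track B, term 4 = 111.
Position 13 falls in track A as its term 9, giving 78.

111, 78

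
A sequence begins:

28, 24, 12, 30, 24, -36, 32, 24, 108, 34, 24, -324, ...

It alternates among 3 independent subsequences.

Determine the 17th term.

24

The terms cycle through 3 interleaved subsequences.
Track A: 28, 30, 32, 34 — arithmetic with common difference +2.
Track B: 24, 24, 24, 24 — constant 24.
Track C: 12, -36, 108, -324 — a geometric progression (common ratio -3).
Position 17 falls in track B as its term 6, giving 24.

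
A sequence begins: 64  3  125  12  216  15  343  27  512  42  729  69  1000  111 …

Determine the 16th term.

Odd-indexed and even-indexed terms follow separate rules.
Track A = 64, 125, 216, 343, 512, 729, 1000: perfect cubes starting at 4³.
Track B = 3, 12, 15, 27, 42, 69, 111: each term equals the sum of the previous two.
The 16th slot belongs to track B; its 8th term is 180.

180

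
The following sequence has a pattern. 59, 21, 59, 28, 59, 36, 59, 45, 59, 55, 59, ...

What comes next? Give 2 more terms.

Taking every 2nd term gives 2 separate tracks.
Subsequence A: 59, 59, 59, 59, 59, 59 — always 59.
Subsequence B: 21, 28, 36, 45, 55 — triangular numbers n(n+1)/2 for n = 6, 7, ….
Position 12 → subsequence B, term 6 = 66.
Position 13 falls in subsequence A as its term 7, giving 59.

66, 59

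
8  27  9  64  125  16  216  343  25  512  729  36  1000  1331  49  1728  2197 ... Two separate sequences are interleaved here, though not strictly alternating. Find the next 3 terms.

64, 2744, 3375

Positions follow the repeating pattern AAB; grouping by letter gives 2 tracks.
Track A = 8, 27, 64, 125, 216, 343, 512, 729, 1000, 1331, 1728, 2197: consecutive cubes n³ from n = 2.
Track B = 9, 16, 25, 36, 49: consecutive squares n² from n = 3.
The 18th slot belongs to track B; its 6th term is 64.
The 19th slot belongs to track A; its 13th term is 2744.
Position 20 → track A, term 14 = 3375.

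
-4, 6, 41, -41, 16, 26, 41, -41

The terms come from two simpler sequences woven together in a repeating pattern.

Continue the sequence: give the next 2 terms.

36, 46

Positions follow the repeating pattern AABB; grouping by letter gives 2 tracks.
Track A: -4, 6, 16, 26 (linear: a_n = -14 + 10·n).
Track B: 41, -41, 41, -41 (alternating ±41).
Position 9 falls in track A as its term 5, giving 36.
Position 10 falls in track A as its term 6, giving 46.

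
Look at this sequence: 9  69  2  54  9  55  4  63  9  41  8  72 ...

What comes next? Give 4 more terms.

9, 27, 16, 81

Split by position mod 4 into 4 tracks.
Stream A = 9, 9, 9: the constant sequence 9.
Stream B = 69, 55, 41: arithmetic, step −14.
Stream C = 2, 4, 8: powers of 2.
Stream D = 54, 63, 72: linear: a_n = 45 + 9·n.
The 13th slot belongs to stream A; its 4th term is 9.
The 14th slot belongs to stream B; its 4th term is 27.
The 15th slot belongs to stream C; its 4th term is 16.
Term 16 comes from stream D (its 4th entry): 81.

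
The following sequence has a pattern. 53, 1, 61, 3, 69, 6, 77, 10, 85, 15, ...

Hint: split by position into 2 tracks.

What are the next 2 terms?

Split by position mod 2 into 2 tracks.
Track A = 53, 61, 69, 77, 85: arithmetic with common difference +8.
Track B = 1, 3, 6, 10, 15: triangular numbers starting at T_1.
Position 11 → track A, term 6 = 93.
Position 12 → track B, term 6 = 21.

93, 21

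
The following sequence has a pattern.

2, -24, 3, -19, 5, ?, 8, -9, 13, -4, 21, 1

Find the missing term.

-14

Odd-indexed and even-indexed terms follow separate rules.
Subsequence A = 2, 3, 5, 8, 13, 21: each term equals the sum of the previous two.
Subsequence B = -24, -19, ?, -9, -4, 1: linear: a_n = -29 + 5·n.
So the missing entry in subsequence B is -14.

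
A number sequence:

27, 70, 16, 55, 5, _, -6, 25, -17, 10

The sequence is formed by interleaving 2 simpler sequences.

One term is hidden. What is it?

The terms cycle through 2 interleaved subsequences.
Track A is 27, 16, 5, -6, -17, which is linear: a_n = 38 − 11·n.
Track B is 70, 55, ?, 25, 10, which is subtracting 15 each time.
The gap is track B's term 3; the rule gives 40.

40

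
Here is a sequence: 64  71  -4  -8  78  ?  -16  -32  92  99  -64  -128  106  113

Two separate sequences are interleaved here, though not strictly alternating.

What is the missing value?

Positions follow the repeating pattern AABB; grouping by letter gives 2 tracks.
Subsequence A: 64, 71, 78, ?, 92, 99, 106, 113. Adding 7 each time.
Subsequence B: -4, -8, -16, -32, -64, -128. Geometric, ×2 each step.
Filling subsequence A at index 4 by its rule yields 85.

85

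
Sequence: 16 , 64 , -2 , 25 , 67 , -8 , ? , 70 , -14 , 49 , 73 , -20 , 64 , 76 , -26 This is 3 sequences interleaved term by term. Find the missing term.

36

The terms cycle through 3 interleaved subsequences.
Stream A = 16, 25, ?, 49, 64: consecutive squares n² from n = 4.
Stream B = 64, 67, 70, 73, 76: arithmetic, step +3.
Stream C = -2, -8, -14, -20, -26: subtracting 6 each time.
The gap is stream A's term 3; the rule gives 36.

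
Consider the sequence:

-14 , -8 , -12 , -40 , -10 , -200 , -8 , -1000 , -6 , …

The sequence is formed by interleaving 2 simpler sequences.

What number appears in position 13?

Taking every 2nd term gives 2 separate tracks.
Track A: -14, -12, -10, -8, -6 — arithmetic with common difference +2.
Track B: -8, -40, -200, -1000 — multiplying by 5 each time.
The 13th slot belongs to track A; its 7th term is -2.

-2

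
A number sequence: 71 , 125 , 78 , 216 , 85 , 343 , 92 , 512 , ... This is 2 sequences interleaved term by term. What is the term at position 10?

729

Split by position mod 2 into 2 tracks.
Track A: 71, 78, 85, 92. Arithmetic with common difference +7.
Track B: 125, 216, 343, 512. Consecutive cubes n³ from n = 5.
Position 10 falls in track B as its term 5, giving 729.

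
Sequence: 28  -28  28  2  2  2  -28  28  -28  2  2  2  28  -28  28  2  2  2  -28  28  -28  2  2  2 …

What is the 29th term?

The slot pattern repeats as AAABBB (period 6), so there are 2 interleaved tracks.
Subsequence A: 28, -28, 28, -28, 28, -28, 28, -28, 28, -28, 28, -28. Alternating ±28.
Subsequence B: 2, 2, 2, 2, 2, 2, 2, 2, 2, 2, 2, 2. Constant 2.
Position 29 falls in subsequence B as its term 14, giving 2.

2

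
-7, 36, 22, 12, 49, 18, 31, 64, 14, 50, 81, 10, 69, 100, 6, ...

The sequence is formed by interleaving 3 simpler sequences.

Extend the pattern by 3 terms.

88, 121, 2

Split by position mod 3: positions 1, 4, 7, … form one track, and each other residue class forms its own.
Track A = -7, 12, 31, 50, 69: linear: a_n = -26 + 19·n.
Track B = 36, 49, 64, 81, 100: the squares 6², 7², 8², ….
Track C = 22, 18, 14, 10, 6: linear: a_n = 26 − 4·n.
Term 16 comes from track A (its 6th entry): 88.
Position 17 → track B, term 6 = 121.
Position 18 falls in track C as its term 6, giving 2.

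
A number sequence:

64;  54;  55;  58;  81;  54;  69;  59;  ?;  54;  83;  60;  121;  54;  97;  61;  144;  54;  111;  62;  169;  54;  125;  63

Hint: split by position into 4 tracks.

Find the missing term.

Read the sequence 4 terms at a time; column i is its own pattern.
Stream A: 64, 81, ?, 121, 144, 169 — the squares 8², 9², 10², ….
Stream B: 54, 54, 54, 54, 54, 54 — constant 54.
Stream C: 55, 69, 83, 97, 111, 125 — linear: a_n = 41 + 14·n.
Stream D: 58, 59, 60, 61, 62, 63 — arithmetic, step +1.
Filling stream A at index 3 by its rule yields 100.

100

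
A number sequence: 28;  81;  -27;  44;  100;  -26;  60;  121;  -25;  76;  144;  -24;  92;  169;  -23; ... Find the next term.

Read the sequence 3 terms at a time; column i is its own pattern.
Track A: 28, 44, 60, 76, 92. Linear: a_n = 12 + 16·n.
Track B: 81, 100, 121, 144, 169. Perfect squares starting at 9².
Track C: -27, -26, -25, -24, -23. Arithmetic with common difference +1.
Term 16 comes from track A (its 6th entry): 108.

108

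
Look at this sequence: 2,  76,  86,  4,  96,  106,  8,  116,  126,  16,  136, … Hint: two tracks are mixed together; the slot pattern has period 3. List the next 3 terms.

Reading positions in blocks of 3 reveals the pattern ABB — 2 tracks woven together.
Subsequence A = 2, 4, 8, 16: powers of 2.
Subsequence B = 76, 86, 96, 106, 116, 126, 136: linear: a_n = 66 + 10·n.
The 12th slot belongs to subsequence B; its 8th term is 146.
Position 13 falls in subsequence A as its term 5, giving 32.
The 14th slot belongs to subsequence B; its 9th term is 156.

146, 32, 156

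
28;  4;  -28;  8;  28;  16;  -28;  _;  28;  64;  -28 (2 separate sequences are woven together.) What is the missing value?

32

Odd-indexed and even-indexed terms follow separate rules.
Track A: 28, -28, 28, -28, 28, -28 (the oscillation 28·(−1)^(n+1)).
Track B: 4, 8, 16, ?, 64 (successive powers of 2).
Filling track B at index 4 by its rule yields 32.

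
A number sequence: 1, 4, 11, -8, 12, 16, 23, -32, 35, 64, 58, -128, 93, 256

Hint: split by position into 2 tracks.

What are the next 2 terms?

The terms cycle through 2 interleaved subsequences.
Track A is 1, 11, 12, 23, 35, 58, 93, which is Fibonacci-style (each term is the sum of the two before it).
Track B is 4, -8, 16, -32, 64, -128, 256, which is a geometric progression (common ratio -2).
The 15th slot belongs to track A; its 8th term is 151.
Position 16 → track B, term 8 = -512.

151, -512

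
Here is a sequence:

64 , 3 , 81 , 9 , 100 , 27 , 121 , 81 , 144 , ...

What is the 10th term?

Split by position mod 2 into 2 tracks.
Track A = 64, 81, 100, 121, 144: perfect squares starting at 8².
Track B = 3, 9, 27, 81: powers 3^1, 3^2, 3^3, ….
Position 10 falls in track B as its term 5, giving 243.

243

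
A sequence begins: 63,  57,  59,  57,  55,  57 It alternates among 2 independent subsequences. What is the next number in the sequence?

The terms cycle through 2 interleaved subsequences.
Stream A: 63, 59, 55 — arithmetic, step −4.
Stream B: 57, 57, 57 — always 57.
The 7th slot belongs to stream A; its 4th term is 51.

51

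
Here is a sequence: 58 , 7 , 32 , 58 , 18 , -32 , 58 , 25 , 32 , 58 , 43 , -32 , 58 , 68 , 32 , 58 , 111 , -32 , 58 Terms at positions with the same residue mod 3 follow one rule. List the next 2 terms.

179, 32

Taking every 3rd term gives 3 separate tracks.
Track A is 58, 58, 58, 58, 58, 58, 58, which is always 58.
Track B is 7, 18, 25, 43, 68, 111, which is Fibonacci-style (each term is the sum of the two before it).
Track C is 32, -32, 32, -32, 32, -32, which is the oscillation 32·(−1)^(n+1).
Position 20 falls in track B as its term 7, giving 179.
Position 21 falls in track C as its term 7, giving 32.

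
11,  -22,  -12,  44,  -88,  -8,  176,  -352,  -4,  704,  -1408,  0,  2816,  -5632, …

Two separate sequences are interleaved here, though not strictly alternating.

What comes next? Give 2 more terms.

4, 11264

The slot pattern repeats as AAB (period 3), so there are 2 interleaved tracks.
Stream A: 11, -22, 44, -88, 176, -352, 704, -1408, 2816, -5632. Multiplying by -2 each time.
Stream B: -12, -8, -4, 0. Arithmetic with common difference +4.
The 15th slot belongs to stream B; its 5th term is 4.
Position 16 → stream A, term 11 = 11264.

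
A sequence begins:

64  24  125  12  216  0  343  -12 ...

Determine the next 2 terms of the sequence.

Split by position mod 2 into 2 tracks.
Track A: 64, 125, 216, 343 (consecutive cubes n³ from n = 4).
Track B: 24, 12, 0, -12 (arithmetic with common difference −12).
Position 9 falls in track A as its term 5, giving 512.
Position 10 → track B, term 5 = -24.

512, -24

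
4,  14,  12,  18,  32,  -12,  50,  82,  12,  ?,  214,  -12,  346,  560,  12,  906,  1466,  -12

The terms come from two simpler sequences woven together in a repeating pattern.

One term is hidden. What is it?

132

The slot pattern repeats as AAB (period 3), so there are 2 interleaved tracks.
Stream A is 4, 14, 18, 32, 50, 82, ?, 214, 346, 560, 906, 1466, which is a Fibonacci-like recurrence a_n = a_{n-1} + a_{n-2}.
Stream B is 12, -12, 12, -12, 12, -12, which is oscillating between 12 and -12.
So the missing entry in stream A is 132.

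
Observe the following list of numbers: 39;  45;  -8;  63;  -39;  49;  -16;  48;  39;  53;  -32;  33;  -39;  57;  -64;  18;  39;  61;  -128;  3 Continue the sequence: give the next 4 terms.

Split by position mod 4: positions 1, 5, 9, … form one track, and each other residue class forms its own.
Subsequence A: 39, -39, 39, -39, 39 (oscillating between 39 and -39).
Subsequence B: 45, 49, 53, 57, 61 (arithmetic, step +4).
Subsequence C: -8, -16, -32, -64, -128 (geometric, ×2 each step).
Subsequence D: 63, 48, 33, 18, 3 (subtracting 15 each time).
Position 21 → subsequence A, term 6 = -39.
Term 22 comes from subsequence B (its 6th entry): 65.
Position 23 falls in subsequence C as its term 6, giving -256.
Position 24 → subsequence D, term 6 = -12.

-39, 65, -256, -12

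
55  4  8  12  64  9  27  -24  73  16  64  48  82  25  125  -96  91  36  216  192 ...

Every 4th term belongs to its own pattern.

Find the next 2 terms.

100, 49

Taking every 4th term gives 4 separate tracks.
Track A: 55, 64, 73, 82, 91 (adding 9 each time).
Track B: 4, 9, 16, 25, 36 (the squares 2², 3², 4², …).
Track C: 8, 27, 64, 125, 216 (the cubes 2³, 3³, 4³, …).
Track D: 12, -24, 48, -96, 192 (geometric with ratio -2).
Term 21 comes from track A (its 6th entry): 100.
Position 22 → track B, term 6 = 49.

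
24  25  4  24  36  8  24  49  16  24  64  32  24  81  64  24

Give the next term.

Split by position mod 3: positions 1, 4, 7, … form one track, and each other residue class forms its own.
Subsequence A = 24, 24, 24, 24, 24, 24: constant 24.
Subsequence B = 25, 36, 49, 64, 81: consecutive squares n² from n = 5.
Subsequence C = 4, 8, 16, 32, 64: successive powers of 2.
Position 17 falls in subsequence B as its term 6, giving 100.

100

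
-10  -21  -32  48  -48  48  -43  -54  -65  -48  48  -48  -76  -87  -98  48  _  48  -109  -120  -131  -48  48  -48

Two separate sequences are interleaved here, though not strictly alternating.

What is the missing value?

-48

The slot pattern repeats as AAABBB (period 6), so there are 2 interleaved tracks.
Track A: -10, -21, -32, -43, -54, -65, -76, -87, -98, -109, -120, -131 (linear: a_n = 1 − 11·n).
Track B: 48, -48, 48, -48, 48, -48, 48, ?, 48, -48, 48, -48 (oscillating between 48 and -48).
Filling track B at index 8 by its rule yields -48.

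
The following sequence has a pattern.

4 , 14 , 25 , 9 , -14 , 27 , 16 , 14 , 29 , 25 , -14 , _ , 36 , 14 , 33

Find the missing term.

Read the sequence 3 terms at a time; column i is its own pattern.
Subsequence A: 4, 9, 16, 25, 36 — consecutive squares n² from n = 2.
Subsequence B: 14, -14, 14, -14, 14 — oscillating between 14 and -14.
Subsequence C: 25, 27, 29, ?, 33 — adding 2 each time.
Subsequence C's pattern makes the blank 31.

31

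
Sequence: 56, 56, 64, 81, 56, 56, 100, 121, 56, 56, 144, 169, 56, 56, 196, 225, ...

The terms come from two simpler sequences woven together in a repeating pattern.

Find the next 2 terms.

The slot pattern repeats as AABB (period 4), so there are 2 interleaved tracks.
Track A: 56, 56, 56, 56, 56, 56, 56, 56 (constant 56).
Track B: 64, 81, 100, 121, 144, 169, 196, 225 (consecutive squares n² from n = 8).
Position 17 falls in track A as its term 9, giving 56.
The 18th slot belongs to track A; its 10th term is 56.

56, 56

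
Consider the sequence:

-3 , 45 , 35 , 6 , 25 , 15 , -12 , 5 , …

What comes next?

-5

Positions follow the repeating pattern ABB; grouping by letter gives 2 tracks.
Track A: -3, 6, -12 — a geometric progression (common ratio -2).
Track B: 45, 35, 25, 15, 5 — linear: a_n = 55 − 10·n.
Position 9 → track B, term 6 = -5.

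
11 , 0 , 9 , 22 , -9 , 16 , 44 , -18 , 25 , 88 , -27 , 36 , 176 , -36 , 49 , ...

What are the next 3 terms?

352, -45, 64

Split by position mod 3 into 3 tracks.
Subsequence A is 11, 22, 44, 88, 176, which is geometric, ×2 each step.
Subsequence B is 0, -9, -18, -27, -36, which is arithmetic with common difference −9.
Subsequence C is 9, 16, 25, 36, 49, which is the squares 3², 4², 5², ….
Position 16 → subsequence A, term 6 = 352.
Term 17 comes from subsequence B (its 6th entry): -45.
Position 18 → subsequence C, term 6 = 64.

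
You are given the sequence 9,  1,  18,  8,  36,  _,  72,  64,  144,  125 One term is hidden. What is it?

Positions 1, 3, 5, … form one subsequence and positions 2, 4, 6, … form another.
Track A: 9, 18, 36, 72, 144 (geometric, ×2 each step).
Track B: 1, 8, ?, 64, 125 (perfect cubes starting at 1³).
So the missing entry in track B is 27.

27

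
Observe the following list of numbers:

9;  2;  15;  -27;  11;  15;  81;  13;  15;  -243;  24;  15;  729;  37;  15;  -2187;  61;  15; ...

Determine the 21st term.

15

The terms cycle through 3 interleaved subsequences.
Subsequence A: 9, -27, 81, -243, 729, -2187. Multiplying by -3 each time.
Subsequence B: 2, 11, 13, 24, 37, 61. A Fibonacci-like recurrence a_n = a_{n-1} + a_{n-2}.
Subsequence C: 15, 15, 15, 15, 15, 15. Constant 15.
Term 21 comes from subsequence C (its 7th entry): 15.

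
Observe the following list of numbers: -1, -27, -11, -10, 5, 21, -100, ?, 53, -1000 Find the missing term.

Positions follow the repeating pattern ABB; grouping by letter gives 2 tracks.
Subsequence A: -1, -10, -100, -1000 — geometric, ×10 each step.
Subsequence B: -27, -11, 5, 21, ?, 53 — arithmetic with common difference +16.
Filling subsequence B at index 5 by its rule yields 37.

37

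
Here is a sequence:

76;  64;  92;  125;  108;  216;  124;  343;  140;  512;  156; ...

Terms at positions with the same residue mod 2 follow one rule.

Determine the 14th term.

1000

The terms cycle through 2 interleaved subsequences.
Subsequence A is 76, 92, 108, 124, 140, 156, which is adding 16 each time.
Subsequence B is 64, 125, 216, 343, 512, which is the cubes 4³, 5³, 6³, ….
Term 14 comes from subsequence B (its 7th entry): 1000.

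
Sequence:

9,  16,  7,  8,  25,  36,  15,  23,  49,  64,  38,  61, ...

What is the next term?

81

Positions follow the repeating pattern AABB; grouping by letter gives 2 tracks.
Track A: 9, 16, 25, 36, 49, 64 (perfect squares starting at 3²).
Track B: 7, 8, 15, 23, 38, 61 (a Fibonacci-like recurrence a_n = a_{n-1} + a_{n-2}).
Position 13 → track A, term 7 = 81.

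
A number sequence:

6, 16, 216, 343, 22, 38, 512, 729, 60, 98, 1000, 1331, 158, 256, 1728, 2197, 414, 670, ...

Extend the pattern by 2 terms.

Positions follow the repeating pattern AABB; grouping by letter gives 2 tracks.
Track A: 6, 16, 22, 38, 60, 98, 158, 256, 414, 670 — a Fibonacci-like recurrence a_n = a_{n-1} + a_{n-2}.
Track B: 216, 343, 512, 729, 1000, 1331, 1728, 2197 — consecutive cubes n³ from n = 6.
Term 19 comes from track B (its 9th entry): 2744.
Term 20 comes from track B (its 10th entry): 3375.

2744, 3375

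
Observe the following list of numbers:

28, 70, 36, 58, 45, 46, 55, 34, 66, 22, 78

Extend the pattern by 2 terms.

Split by position mod 2 into 2 tracks.
Subsequence A = 28, 36, 45, 55, 66, 78: triangular numbers starting at T_7.
Subsequence B = 70, 58, 46, 34, 22: linear: a_n = 82 − 12·n.
Position 12 → subsequence B, term 6 = 10.
Term 13 comes from subsequence A (its 7th entry): 91.

10, 91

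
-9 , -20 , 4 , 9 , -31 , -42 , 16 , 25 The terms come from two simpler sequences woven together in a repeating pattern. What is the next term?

-53

Reading positions in blocks of 4 reveals the pattern AABB — 2 tracks woven together.
Stream A: -9, -20, -31, -42 (arithmetic with common difference −11).
Stream B: 4, 9, 16, 25 (consecutive squares n² from n = 2).
Term 9 comes from stream A (its 5th entry): -53.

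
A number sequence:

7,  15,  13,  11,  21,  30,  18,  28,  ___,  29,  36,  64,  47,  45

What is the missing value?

Taking every 3rd term gives 3 separate tracks.
Stream A is 7, 11, 18, 29, 47, which is each term equals the sum of the previous two.
Stream B is 15, 21, 28, 36, 45, which is triangular numbers n(n+1)/2 for n = 5, 6, ….
Stream C is 13, 30, ?, 64, which is arithmetic with common difference +17.
So the missing entry in stream C is 47.

47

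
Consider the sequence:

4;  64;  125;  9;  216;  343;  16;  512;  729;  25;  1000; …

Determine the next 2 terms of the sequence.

Reading positions in blocks of 3 reveals the pattern ABB — 2 tracks woven together.
Track A: 4, 9, 16, 25 (perfect squares starting at 2²).
Track B: 64, 125, 216, 343, 512, 729, 1000 (the cubes 4³, 5³, 6³, …).
Position 12 → track B, term 8 = 1331.
The 13th slot belongs to track A; its 5th term is 36.

1331, 36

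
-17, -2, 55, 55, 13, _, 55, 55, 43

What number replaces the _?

Reading positions in blocks of 4 reveals the pattern AABB — 2 tracks woven together.
Subsequence A = -17, -2, 13, ?, 43: adding 15 each time.
Subsequence B = 55, 55, 55, 55: constant 55.
Filling subsequence A at index 4 by its rule yields 28.

28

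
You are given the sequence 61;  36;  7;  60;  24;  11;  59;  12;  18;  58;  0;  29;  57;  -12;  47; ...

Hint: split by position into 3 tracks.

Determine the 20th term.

The terms cycle through 3 interleaved subsequences.
Subsequence A: 61, 60, 59, 58, 57 (linear: a_n = 62 − n).
Subsequence B: 36, 24, 12, 0, -12 (arithmetic, step −12).
Subsequence C: 7, 11, 18, 29, 47 (a Fibonacci-like recurrence a_n = a_{n-1} + a_{n-2}).
Position 20 falls in subsequence B as its term 7, giving -36.

-36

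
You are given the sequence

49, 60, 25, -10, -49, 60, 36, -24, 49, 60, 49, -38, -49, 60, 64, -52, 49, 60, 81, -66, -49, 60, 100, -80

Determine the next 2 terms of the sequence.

49, 60

Split by position mod 4 into 4 tracks.
Track A = 49, -49, 49, -49, 49, -49: oscillating between 49 and -49.
Track B = 60, 60, 60, 60, 60, 60: the constant sequence 60.
Track C = 25, 36, 49, 64, 81, 100: perfect squares starting at 5².
Track D = -10, -24, -38, -52, -66, -80: arithmetic, step −14.
The 25th slot belongs to track A; its 7th term is 49.
The 26th slot belongs to track B; its 7th term is 60.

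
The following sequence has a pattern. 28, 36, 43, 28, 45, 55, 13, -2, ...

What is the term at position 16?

Positions follow the repeating pattern AABB; grouping by letter gives 2 tracks.
Track A is 28, 36, 45, 55, which is the triangular numbers T_7, T_8, ….
Track B is 43, 28, 13, -2, which is arithmetic, step −15.
Position 16 → track B, term 8 = -62.

-62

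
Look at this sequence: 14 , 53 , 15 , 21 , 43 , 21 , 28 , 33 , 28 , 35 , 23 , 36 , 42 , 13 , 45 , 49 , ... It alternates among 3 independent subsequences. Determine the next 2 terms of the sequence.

3, 55

Taking every 3rd term gives 3 separate tracks.
Track A: 14, 21, 28, 35, 42, 49 — adding 7 each time.
Track B: 53, 43, 33, 23, 13 — subtracting 10 each time.
Track C: 15, 21, 28, 36, 45 — triangular numbers starting at T_5.
Position 17 → track B, term 6 = 3.
Position 18 → track C, term 6 = 55.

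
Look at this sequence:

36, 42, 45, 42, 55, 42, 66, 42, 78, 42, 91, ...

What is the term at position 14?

42

Taking every 2nd term gives 2 separate tracks.
Track A is 36, 45, 55, 66, 78, 91, which is triangular numbers starting at T_8.
Track B is 42, 42, 42, 42, 42, which is always 42.
Position 14 falls in track B as its term 7, giving 42.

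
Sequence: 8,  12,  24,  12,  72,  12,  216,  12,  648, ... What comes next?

Split by position mod 2 into 2 tracks.
Subsequence A: 8, 24, 72, 216, 648 — geometric with ratio 3.
Subsequence B: 12, 12, 12, 12 — the constant sequence 12.
The 10th slot belongs to subsequence B; its 5th term is 12.

12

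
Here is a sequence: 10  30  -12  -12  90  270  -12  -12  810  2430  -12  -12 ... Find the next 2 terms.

Positions follow the repeating pattern AABB; grouping by letter gives 2 tracks.
Track A = 10, 30, 90, 270, 810, 2430: geometric with ratio 3.
Track B = -12, -12, -12, -12, -12, -12: always -12.
Position 13 → track A, term 7 = 7290.
Term 14 comes from track A (its 8th entry): 21870.

7290, 21870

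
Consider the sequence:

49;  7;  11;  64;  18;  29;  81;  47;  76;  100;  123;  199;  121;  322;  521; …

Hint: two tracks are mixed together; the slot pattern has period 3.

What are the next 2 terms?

Reading positions in blocks of 3 reveals the pattern ABB — 2 tracks woven together.
Track A: 49, 64, 81, 100, 121 — the squares 7², 8², 9², ….
Track B: 7, 11, 18, 29, 47, 76, 123, 199, 322, 521 — Fibonacci-style (each term is the sum of the two before it).
Position 16 → track A, term 6 = 144.
Position 17 → track B, term 11 = 843.

144, 843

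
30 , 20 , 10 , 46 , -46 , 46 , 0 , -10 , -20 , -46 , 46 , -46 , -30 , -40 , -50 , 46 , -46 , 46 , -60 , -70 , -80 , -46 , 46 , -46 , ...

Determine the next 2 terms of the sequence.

Reading positions in blocks of 6 reveals the pattern AAABBB — 2 tracks woven together.
Subsequence A: 30, 20, 10, 0, -10, -20, -30, -40, -50, -60, -70, -80 — arithmetic with common difference −10.
Subsequence B: 46, -46, 46, -46, 46, -46, 46, -46, 46, -46, 46, -46 — the oscillation 46·(−1)^(n+1).
Position 25 → subsequence A, term 13 = -90.
Term 26 comes from subsequence A (its 14th entry): -100.

-90, -100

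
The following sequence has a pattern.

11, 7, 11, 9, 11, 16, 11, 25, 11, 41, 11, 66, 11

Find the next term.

107

Odd-indexed and even-indexed terms follow separate rules.
Subsequence A = 11, 11, 11, 11, 11, 11, 11: the constant sequence 11.
Subsequence B = 7, 9, 16, 25, 41, 66: a Fibonacci-like recurrence a_n = a_{n-1} + a_{n-2}.
Position 14 falls in subsequence B as its term 7, giving 107.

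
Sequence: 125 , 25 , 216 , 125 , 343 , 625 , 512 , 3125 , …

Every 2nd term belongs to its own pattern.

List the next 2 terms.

729, 15625

Odd-indexed and even-indexed terms follow separate rules.
Stream A = 125, 216, 343, 512: consecutive cubes n³ from n = 5.
Stream B = 25, 125, 625, 3125: successive powers of 5.
Position 9 falls in stream A as its term 5, giving 729.
Term 10 comes from stream B (its 5th entry): 15625.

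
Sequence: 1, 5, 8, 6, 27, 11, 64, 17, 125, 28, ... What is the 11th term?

The terms cycle through 2 interleaved subsequences.
Subsequence A: 1, 8, 27, 64, 125 (perfect cubes starting at 1³).
Subsequence B: 5, 6, 11, 17, 28 (each term equals the sum of the previous two).
Position 11 falls in subsequence A as its term 6, giving 216.

216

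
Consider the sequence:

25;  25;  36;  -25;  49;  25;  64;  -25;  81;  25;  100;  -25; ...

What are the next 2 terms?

Taking every 2nd term gives 2 separate tracks.
Stream A = 25, 36, 49, 64, 81, 100: perfect squares starting at 5².
Stream B = 25, -25, 25, -25, 25, -25: the oscillation 25·(−1)^(n+1).
Term 13 comes from stream A (its 7th entry): 121.
Position 14 → stream B, term 7 = 25.

121, 25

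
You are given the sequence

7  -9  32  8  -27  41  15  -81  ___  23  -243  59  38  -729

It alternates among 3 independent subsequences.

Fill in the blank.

Split by position mod 3: positions 1, 4, 7, … form one track, and each other residue class forms its own.
Track A = 7, 8, 15, 23, 38: each term equals the sum of the previous two.
Track B = -9, -27, -81, -243, -729: multiplying by 3 each time.
Track C = 32, 41, ?, 59: arithmetic, step +9.
Filling track C at index 3 by its rule yields 50.

50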